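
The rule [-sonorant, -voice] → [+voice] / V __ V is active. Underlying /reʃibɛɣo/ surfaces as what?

/ʃ/ satisfies [-sonorant, -voice] and sits in V __ V. The [+voice] counterpart of the voiceless postalveolar fricative is /ʒ/. Other segments in /reʃibɛɣo/ either fail the structural description or are not in the environment, so the surface form is [reʒibɛɣo].

[reʒibɛɣo]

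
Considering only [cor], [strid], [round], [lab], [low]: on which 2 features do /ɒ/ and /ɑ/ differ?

/ɒ/ (low back rounded vowel) and /ɑ/ (low back unrounded vowel) agree on [-coronal], [-strident], [+low]. They differ on [labial] (/ɒ/ [+], /ɑ/ [-]), [round] (/ɒ/ [+], /ɑ/ [-]).

[labial], [round]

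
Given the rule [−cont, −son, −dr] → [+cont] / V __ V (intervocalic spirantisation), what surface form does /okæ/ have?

[oxæ]

/k/ satisfies [−cont, −son, −dr] and sits in V __ V. The [+continuant] counterpart of the voiceless velar stop is /x/. Other segments in /okæ/ either fail the structural description or are not in the environment, so the surface form is [oxæ].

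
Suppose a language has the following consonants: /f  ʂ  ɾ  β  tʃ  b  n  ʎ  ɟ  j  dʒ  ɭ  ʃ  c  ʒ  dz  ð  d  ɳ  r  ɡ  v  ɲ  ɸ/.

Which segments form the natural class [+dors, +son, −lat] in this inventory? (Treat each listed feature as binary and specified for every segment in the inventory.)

First, the [+dorsal] segments are /ʎ, ɟ, j, c, ɡ, ɲ/.
Then [+sonorant] gives /ʎ, j, ɲ/.
Within that set, [−lateral] leaves /j, ɲ/.

j, ɲ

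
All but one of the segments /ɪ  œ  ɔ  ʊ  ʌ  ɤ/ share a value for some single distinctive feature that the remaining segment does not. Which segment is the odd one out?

The remaining segments after removing /ɤ/ share [−tense]; /ɤ/ (mid back unrounded tense vowel) is [+tense]. For every other candidate removal, the leftover set fails to share any single feature value that the removed segment lacks.

ɤ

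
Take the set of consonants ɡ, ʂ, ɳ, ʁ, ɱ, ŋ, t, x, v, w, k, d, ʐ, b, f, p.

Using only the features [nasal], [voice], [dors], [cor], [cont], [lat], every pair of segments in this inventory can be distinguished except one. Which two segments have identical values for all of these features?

w, ʁ

Both /w/ and /ʁ/ are [−nasal], [+voice], [+dorsal], [−coronal], [+continuant], [−lateral]. Since the list omits [labial], [round] and [high] — which do distinguish the labial-velar glide from the voiced uvular fricative — this pair collapses; all other pairs remain distinct.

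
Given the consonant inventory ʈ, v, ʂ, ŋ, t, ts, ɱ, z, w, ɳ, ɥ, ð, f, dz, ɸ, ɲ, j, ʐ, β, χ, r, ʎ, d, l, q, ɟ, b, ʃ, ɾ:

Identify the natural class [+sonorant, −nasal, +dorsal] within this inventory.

Among the inventory, the [+sonorant] segments are /ŋ, ɱ, w, ɳ, ɥ, ɲ, j, r, ʎ, l, ɾ/.
Of those, [−nasal] gives /w, ɥ, j, r, ʎ, l, ɾ/.
Within that set, [+dorsal] leaves /w, ɥ, j, ʎ/.

w, ɥ, j, ʎ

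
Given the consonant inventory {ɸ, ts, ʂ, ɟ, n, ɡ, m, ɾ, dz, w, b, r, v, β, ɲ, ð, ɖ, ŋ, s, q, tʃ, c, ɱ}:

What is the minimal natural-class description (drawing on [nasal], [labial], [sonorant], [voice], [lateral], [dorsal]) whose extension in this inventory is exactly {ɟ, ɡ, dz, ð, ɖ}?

[−sonorant, +voice, −labial]

/ɟ, ɡ, dz, ð, ɖ/ are all [−sonorant], [+voice], [−labial], and no other segment in the inventory matches all three values. Dropping any one of them over-generates: [+voice, −labial] alone would also admit /n, ɾ, r, ɲ, …/; [−sonorant, −labial] alone would also admit /ts, ʂ, s, q, …/; [−sonorant, +voice] alone would also admit /b, v, β/. No other combination of two listed features picks out exactly this set either, so fewer than three features will not do.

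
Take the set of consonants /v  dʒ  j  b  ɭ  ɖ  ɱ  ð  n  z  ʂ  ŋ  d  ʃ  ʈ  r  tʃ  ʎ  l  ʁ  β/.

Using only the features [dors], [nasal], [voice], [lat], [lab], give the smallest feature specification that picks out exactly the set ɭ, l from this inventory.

[+lat, −dors]

/ɭ, l/ are all [+lateral], [−dorsal], and no other segment in the inventory matches both values. Dropping any one of them over-generates: [−dorsal] alone would also admit /v, dʒ, b, ɖ, …/; [+lateral] alone would also admit /ʎ/. No other single listed feature picks out exactly this set either, so fewer than two features will not do.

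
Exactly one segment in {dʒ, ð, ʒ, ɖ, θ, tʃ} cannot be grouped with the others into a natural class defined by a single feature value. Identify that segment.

ɖ

[distributed] groups all but one: /dʒ, tʃ, ʒ, ð, θ/ share [+distributed] while /ɖ/ (voiced retroflex stop) alone is [-distributed]. Removing any other segment would not leave a single-feature class that excludes it.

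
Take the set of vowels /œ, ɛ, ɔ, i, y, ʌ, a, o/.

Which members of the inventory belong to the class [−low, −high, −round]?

ɛ, ʌ

Checking each segment against [−low], [−high], [−round]: /ɛ/ (mid front unrounded lax vowel), /ʌ/ (mid back unrounded lax vowel) satisfy every feature; every other segment in the inventory fails at least one.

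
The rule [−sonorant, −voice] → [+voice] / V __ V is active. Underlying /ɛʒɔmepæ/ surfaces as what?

[ɛʒɔmebæ]

Only /p/ occurs between two vowels (/e/ __ /æ/) and matches the structural description. It is a voiceless bilabial stop, so [−sonorant, −voice] holds; changing it to [+voice] with all other features held fixed yields /b/ (voiced bilabial stop). No other segment meets both the structural description and the environment, so the output is [ɛʒɔmebæ].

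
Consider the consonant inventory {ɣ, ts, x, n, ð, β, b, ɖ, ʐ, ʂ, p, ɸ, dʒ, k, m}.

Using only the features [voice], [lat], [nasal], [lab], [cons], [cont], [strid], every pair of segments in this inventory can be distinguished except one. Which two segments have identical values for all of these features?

Both /ɣ/ and /ð/ are [+voice], [−lateral], [−nasal], [−labial], [+consonantal], [+continuant], [−strident]. Since the list omits [coronal] and [dorsal] — which do distinguish the voiced velar fricative from the voiced dental fricative — this pair collapses; all other pairs remain distinct.

ɣ, ð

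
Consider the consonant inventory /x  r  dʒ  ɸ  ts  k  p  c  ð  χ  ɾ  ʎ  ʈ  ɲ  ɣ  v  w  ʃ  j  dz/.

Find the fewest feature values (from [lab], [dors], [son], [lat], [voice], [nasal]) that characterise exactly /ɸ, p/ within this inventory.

Every target segment is [−voice], [+labial]; each remaining inventory member fails at least one of these. Each conjunct is needed — [+labial] alone would also admit /v, w/; [−voice] alone would also admit /x, ts, k, c, …/ — and no other single listed feature has exactly this extension, so two is the minimum.

[−voice, +lab]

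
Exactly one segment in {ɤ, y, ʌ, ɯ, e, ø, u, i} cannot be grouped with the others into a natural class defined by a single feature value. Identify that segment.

The remaining segments after removing /ʌ/ share [+tense]; /ʌ/ (mid back unrounded lax vowel) is [-tense]. For every other candidate removal, the leftover set fails to share any single feature value that the removed segment lacks.

ʌ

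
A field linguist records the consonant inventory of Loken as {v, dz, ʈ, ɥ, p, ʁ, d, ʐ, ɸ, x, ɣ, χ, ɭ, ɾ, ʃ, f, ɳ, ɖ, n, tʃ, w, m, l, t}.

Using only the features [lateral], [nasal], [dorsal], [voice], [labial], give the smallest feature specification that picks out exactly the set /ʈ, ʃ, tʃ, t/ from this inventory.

/ʈ, ʃ, tʃ, t/ are all [−voice], [−labial], [−dorsal], and no other segment in the inventory matches all three values. Dropping any one of them over-generates: [−labial, −dorsal] alone would also admit /dz, d, ʐ, ɭ, …/; [−voice, −dorsal] alone would also admit /p, ɸ, f/; [−voice, −labial] alone would also admit /x, χ/. No other combination of two listed features picks out exactly this set either, so fewer than three features will not do.

[−voice, −labial, −dorsal]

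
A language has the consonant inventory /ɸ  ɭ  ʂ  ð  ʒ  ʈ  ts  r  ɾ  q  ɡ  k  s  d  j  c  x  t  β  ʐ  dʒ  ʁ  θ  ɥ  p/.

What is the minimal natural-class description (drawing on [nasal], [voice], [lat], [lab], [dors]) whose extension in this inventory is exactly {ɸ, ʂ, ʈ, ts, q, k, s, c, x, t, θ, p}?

Every target segment is [-voice] and no other inventory member is, so one feature is enough.

[-voice]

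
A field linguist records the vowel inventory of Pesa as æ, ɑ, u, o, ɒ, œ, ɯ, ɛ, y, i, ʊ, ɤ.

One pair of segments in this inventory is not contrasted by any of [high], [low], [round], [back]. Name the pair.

On the given features, /u/ and /ʊ/ have an identical profile: [+high], [−low], [+round], [+back]. No other two segments in the inventory coincide on all 4 features. (They do differ in [tense], which is not among the given features.)

u, ʊ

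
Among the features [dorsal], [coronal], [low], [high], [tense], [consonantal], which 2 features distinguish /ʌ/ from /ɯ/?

[high], [tense]

/ʌ/ (mid back unrounded lax vowel) and /ɯ/ (high back unrounded vowel) agree on [+dorsal], [-coronal], [-low], [-consonantal]. They differ on [high] (/ʌ/ [-], /ɯ/ [+]), [tense] (/ʌ/ [-], /ɯ/ [+]).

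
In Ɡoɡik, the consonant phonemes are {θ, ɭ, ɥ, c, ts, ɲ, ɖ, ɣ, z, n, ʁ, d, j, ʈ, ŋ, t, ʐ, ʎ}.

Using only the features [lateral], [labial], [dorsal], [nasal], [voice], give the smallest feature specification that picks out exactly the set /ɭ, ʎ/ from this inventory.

/ɭ, ʎ/ are exactly the [+lateral] segments in the inventory, so a single feature suffices.

[+lateral]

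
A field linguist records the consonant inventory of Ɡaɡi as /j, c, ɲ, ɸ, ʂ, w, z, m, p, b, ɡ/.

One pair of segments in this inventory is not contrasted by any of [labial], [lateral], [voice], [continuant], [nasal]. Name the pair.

On the given features, /j/ and /z/ have an identical profile: [−labial], [−lateral], [+voice], [+continuant], [−nasal]. No other two segments in the inventory coincide on all 5 features. (They do differ in [sonorant], [strident] and [dorsal], which are not among the given features.)

j, z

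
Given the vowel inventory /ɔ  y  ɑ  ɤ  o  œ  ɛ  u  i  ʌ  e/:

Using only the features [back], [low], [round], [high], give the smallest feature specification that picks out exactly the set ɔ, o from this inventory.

[−high, +back, +round]

/ɔ, o/ are all [−high], [+back], [+round], and no other segment in the inventory matches all three values. Dropping any one of them over-generates: [+back, +round] alone would also admit /u/; [−high, +round] alone would also admit /œ/; [−high, +back] alone would also admit /ɑ, ɤ, ʌ/. No other combination of two listed features picks out exactly this set either, so fewer than three features will not do.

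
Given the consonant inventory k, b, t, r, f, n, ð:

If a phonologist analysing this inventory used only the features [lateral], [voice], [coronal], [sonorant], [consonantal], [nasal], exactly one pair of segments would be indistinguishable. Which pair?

f, k

Both /f/ and /k/ are [−lateral], [−voice], [−coronal], [−sonorant], [+consonantal], [−nasal]. Since the list omits [continuant], [labial] and [dorsal] — which do distinguish the voiceless labiodental fricative from the voiceless velar stop — this pair collapses; all other pairs remain distinct.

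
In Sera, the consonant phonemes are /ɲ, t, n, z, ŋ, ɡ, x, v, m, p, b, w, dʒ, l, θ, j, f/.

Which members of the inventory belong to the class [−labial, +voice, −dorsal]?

Eliminate segments failing any feature: /ɲ, ŋ, ɡ, j/ are [+dorsal]; /t, x, θ/ are [−voice]; /v, m, p, b, w, f/ are [+labial]. The remaining /n, z, dʒ, l/ satisfy [−labial], [+voice], [−dorsal].

n, z, dʒ, l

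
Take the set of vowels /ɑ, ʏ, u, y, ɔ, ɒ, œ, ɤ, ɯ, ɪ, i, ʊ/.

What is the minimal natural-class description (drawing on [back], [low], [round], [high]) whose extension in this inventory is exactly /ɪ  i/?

[−back, −round]

/ɪ, i/ are all [−back], [−round], and no other segment in the inventory matches both values. Dropping any one of them over-generates: [−round] alone would also admit /ɑ, ɤ, ɯ/; [−back] alone would also admit /ʏ, y, œ/. No other single listed feature picks out exactly this set either, so fewer than two features will not do.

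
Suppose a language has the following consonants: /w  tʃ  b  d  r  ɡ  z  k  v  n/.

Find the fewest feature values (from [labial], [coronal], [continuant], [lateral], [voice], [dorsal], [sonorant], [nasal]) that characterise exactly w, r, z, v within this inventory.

[+continuant]

The target set is precisely the extension of [+continuant] in this inventory.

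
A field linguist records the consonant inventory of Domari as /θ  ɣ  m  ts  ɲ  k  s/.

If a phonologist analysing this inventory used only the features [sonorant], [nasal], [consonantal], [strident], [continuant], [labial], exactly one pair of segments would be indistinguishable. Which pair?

Both /θ/ and /ɣ/ are [−sonorant], [−nasal], [+consonantal], [−strident], [+continuant], [−labial]. Since the list omits [voice], [coronal] and [dorsal] — which do distinguish the voiceless dental fricative from the voiced velar fricative — this pair collapses; all other pairs remain distinct.

θ, ɣ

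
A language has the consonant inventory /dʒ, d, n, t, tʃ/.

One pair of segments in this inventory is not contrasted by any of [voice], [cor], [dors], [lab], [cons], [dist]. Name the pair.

On the given features, /d/ and /n/ have an identical profile: [+voice], [+coronal], [−dorsal], [−labial], [+consonantal], [−distributed]. No other two segments in the inventory coincide on all 6 features. (They do differ in [sonorant] and [nasal], which are not among the given features.)

d, n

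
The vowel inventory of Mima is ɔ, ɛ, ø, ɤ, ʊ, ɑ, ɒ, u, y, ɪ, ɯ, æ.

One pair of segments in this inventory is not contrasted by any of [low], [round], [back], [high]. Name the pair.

ʊ, u

On the given features, /ʊ/ and /u/ have an identical profile: [−low], [+round], [+back], [+high]. No other two segments in the inventory coincide on all 4 features. (They do differ in [tense], which is not among the given features.)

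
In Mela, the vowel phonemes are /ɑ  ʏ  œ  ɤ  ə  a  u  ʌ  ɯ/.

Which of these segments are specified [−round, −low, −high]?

Checking each segment against [−round], [−low], [−high]: /ɤ/ (mid back unrounded tense vowel), /ə/ (mid central vowel (schwa)), /ʌ/ (mid back unrounded lax vowel) satisfy every feature; every other segment in the inventory fails at least one.

ɤ, ə, ʌ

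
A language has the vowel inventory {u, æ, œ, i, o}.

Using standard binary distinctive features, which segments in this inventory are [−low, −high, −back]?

Checking each segment against [−low], [−high], [−back]: /œ/ (mid front rounded lax vowel) satisfies every feature; every other segment in the inventory fails at least one.

œ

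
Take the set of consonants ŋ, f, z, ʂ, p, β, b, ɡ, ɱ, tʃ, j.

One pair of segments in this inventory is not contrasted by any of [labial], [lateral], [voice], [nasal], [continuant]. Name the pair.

/j/ (palatal glide) and /z/ (voiced alveolar fricative) are both [−labial], [−lateral], [+voice], [−nasal], [+continuant], so none of the listed features separates them. (They do differ in [sonorant], [strident] and [dorsal], which are not among the given features.) Every other pair in the inventory differs on at least one listed feature.

j, z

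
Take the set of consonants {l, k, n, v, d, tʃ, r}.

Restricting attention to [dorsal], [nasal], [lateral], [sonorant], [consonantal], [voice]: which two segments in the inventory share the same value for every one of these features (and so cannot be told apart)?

Both /d/ and /v/ are [−dorsal], [−nasal], [−lateral], [−sonorant], [+consonantal], [+voice]. Since the list omits [continuant], [labial] and [coronal] — which do distinguish the voiced alveolar stop from the voiced labiodental fricative — this pair collapses; all other pairs remain distinct.

d, v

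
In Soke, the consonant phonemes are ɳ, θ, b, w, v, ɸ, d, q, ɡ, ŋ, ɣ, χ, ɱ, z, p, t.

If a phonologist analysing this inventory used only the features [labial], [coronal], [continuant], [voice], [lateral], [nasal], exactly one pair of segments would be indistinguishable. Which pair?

w, v

On the given features, /w/ and /v/ have an identical profile: [+labial], [−coronal], [+continuant], [+voice], [−lateral], [−nasal]. No other two segments in the inventory coincide on all 6 features. (They do differ in [sonorant], [round] and [dorsal], which are not among the given features.)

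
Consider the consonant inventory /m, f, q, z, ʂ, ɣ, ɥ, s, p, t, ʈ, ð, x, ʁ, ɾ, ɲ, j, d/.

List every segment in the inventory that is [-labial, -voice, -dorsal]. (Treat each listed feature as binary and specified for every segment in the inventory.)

Eliminate segments failing any feature: /m, f, ɥ, p/ are [+labial]; /q, x/ are [+dorsal]; /z, ɣ, ð, ʁ, ɾ, ɲ, j, d/ are [+voice]. The remaining /ʂ, s, t, ʈ/ satisfy [-labial], [-voice], [-dorsal].

ʂ, s, t, ʈ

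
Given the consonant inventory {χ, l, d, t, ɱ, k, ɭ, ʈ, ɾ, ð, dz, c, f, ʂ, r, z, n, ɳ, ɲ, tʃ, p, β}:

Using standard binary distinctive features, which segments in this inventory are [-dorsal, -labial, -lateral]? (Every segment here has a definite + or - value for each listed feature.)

d, t, ʈ, ɾ, ð, dz, ʂ, r, z, n, ɳ, tʃ

First, the [-dorsal] segments are /l, d, t, ɱ, ɭ, ʈ, ɾ, ð, dz, f, ʂ, r, z, n, ɳ, tʃ, p, β/.
Then [-labial] gives /l, d, t, ɭ, ʈ, ɾ, ð, dz, ʂ, r, z, n, ɳ, tʃ/.
Of those, [-lateral] leaves /d, t, ʈ, ɾ, ð, dz, ʂ, r, z, n, ɳ, tʃ/.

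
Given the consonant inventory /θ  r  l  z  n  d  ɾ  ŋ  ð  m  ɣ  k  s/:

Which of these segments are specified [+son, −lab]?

Eliminate segments failing any feature: /θ, z, d, ð, ɣ, k, s/ are [−sonorant]; /m/ is [+labial]. The remaining /r, l, n, ɾ, ŋ/ satisfy [+sonorant], [−labial].

r, l, n, ɾ, ŋ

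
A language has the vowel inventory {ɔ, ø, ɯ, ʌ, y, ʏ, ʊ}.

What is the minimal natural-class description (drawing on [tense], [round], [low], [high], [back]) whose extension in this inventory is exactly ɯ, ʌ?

[-round]

The target set is precisely the extension of [-round] in this inventory.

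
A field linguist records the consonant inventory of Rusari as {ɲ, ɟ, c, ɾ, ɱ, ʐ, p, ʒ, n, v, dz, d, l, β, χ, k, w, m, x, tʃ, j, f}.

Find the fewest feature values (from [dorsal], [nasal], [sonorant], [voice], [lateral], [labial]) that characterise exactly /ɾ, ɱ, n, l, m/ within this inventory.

/ɾ, ɱ, n, l, m/ are all [+sonorant], [-dorsal], and no other segment in the inventory matches both values. Dropping any one of them over-generates: [-dorsal] alone would also admit /ʐ, p, ʒ, v, …/; [+sonorant] alone would also admit /ɲ, w, j/. No other single listed feature picks out exactly this set either, so fewer than two features will not do.

[+sonorant, -dorsal]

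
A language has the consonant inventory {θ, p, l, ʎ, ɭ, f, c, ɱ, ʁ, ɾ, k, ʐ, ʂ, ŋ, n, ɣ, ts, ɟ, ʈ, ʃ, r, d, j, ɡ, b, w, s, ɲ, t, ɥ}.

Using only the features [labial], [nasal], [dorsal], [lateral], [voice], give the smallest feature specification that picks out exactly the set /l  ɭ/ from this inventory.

[+lateral, −dorsal]

The class [+lateral], [−dorsal] has exactly /l, ɭ/ as its extension in this inventory. No smaller conjunction from the listed features achieves this: [−dorsal] alone would also admit /θ, p, f, ɱ, …/; [+lateral] alone would also admit /ʎ/; and checking the remaining single features turns up none with this extension.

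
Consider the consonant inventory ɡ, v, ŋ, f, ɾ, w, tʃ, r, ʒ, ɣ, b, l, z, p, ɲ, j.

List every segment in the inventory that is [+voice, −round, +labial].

v, b

Eliminate segments failing any feature: /ɡ, ŋ, ɾ, r, ʒ, ɣ, l, z, ɲ, j/ are [−labial]; /f, tʃ, p/ are [−voice]; /w/ is [+round]. The remaining /v, b/ satisfy [+voice], [−round], [+labial].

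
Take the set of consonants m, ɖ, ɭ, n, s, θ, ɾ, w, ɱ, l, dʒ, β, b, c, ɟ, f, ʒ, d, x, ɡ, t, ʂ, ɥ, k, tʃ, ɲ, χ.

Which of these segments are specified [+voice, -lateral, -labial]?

Eliminate segments failing any feature: /m, w, ɱ, β, b, ɥ/ are [+labial]; /ɭ, l/ are [+lateral]; /s, θ, c, f, x, t, ʂ, k, tʃ, χ/ are [-voice]. The remaining /ɖ, n, ɾ, dʒ, ɟ, ʒ, d, ɡ, ɲ/ satisfy [+voice], [-lateral], [-labial].

ɖ, n, ɾ, dʒ, ɟ, ʒ, d, ɡ, ɲ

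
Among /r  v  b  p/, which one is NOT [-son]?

Every segment except /r/ is [-sonorant]. /r/ (alveolar trill) is [+sonorant], so it is the exception.

r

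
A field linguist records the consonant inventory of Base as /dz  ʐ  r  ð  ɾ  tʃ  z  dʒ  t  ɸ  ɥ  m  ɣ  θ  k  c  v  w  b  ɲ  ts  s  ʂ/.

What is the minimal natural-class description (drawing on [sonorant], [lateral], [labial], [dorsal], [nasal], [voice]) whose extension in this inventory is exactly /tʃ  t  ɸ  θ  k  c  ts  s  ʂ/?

[-voice]

/tʃ, t, ɸ, θ, k, c, ts, s, ʂ/ are exactly the [-voice] segments in the inventory, so a single feature suffices.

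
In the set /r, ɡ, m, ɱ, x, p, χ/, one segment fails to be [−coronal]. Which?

/r/ is the alveolar trill, which is [+coronal]; the rest — /p, m, χ, x, ɡ, ɱ/ — are [−coronal].

r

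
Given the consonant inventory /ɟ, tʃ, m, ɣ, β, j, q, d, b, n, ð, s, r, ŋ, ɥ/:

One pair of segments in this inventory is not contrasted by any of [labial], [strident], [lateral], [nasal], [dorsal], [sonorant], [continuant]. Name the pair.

q, ɟ

/q/ (voiceless uvular stop) and /ɟ/ (voiced palatal stop) are both [−labial], [−strident], [−lateral], [−nasal], [+dorsal], [−sonorant], [−continuant], so none of the listed features separates them. (They do differ in [voice], [high] and [back], which are not among the given features.) Every other pair in the inventory differs on at least one listed feature.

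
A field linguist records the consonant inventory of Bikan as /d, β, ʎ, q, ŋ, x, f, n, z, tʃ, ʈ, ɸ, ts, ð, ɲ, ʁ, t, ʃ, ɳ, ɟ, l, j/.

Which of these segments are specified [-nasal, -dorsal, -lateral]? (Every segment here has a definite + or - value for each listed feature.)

d, β, f, z, tʃ, ʈ, ɸ, ts, ð, t, ʃ

Eliminate segments failing any feature: /ʎ, q, x, ʁ, ɟ, j/ are [+dorsal]; /ŋ, n, ɲ, ɳ/ are [+nasal]; /l/ is [+lateral]. The remaining /d, β, f, z, tʃ, ʈ, ɸ, ts, ð, t, ʃ/ satisfy [-nasal], [-dorsal], [-lateral].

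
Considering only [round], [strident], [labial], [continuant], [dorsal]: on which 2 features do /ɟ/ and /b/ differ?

[labial], [dorsal]

/ɟ/ is the voiced palatal stop and /b/ is the voiced bilabial stop. Both are [−round], [−strident], [−continuant]. /ɟ/ is [−labial] while /b/ is [+labial]; /ɟ/ is [+dorsal] while /b/ is [−dorsal], so the distinguishing features are [labial], [dorsal].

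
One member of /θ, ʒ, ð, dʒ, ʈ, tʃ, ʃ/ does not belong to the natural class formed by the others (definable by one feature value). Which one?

[distributed] groups all but one: /θ, ð, dʒ, tʃ, ʃ, ʒ/ share [+distributed] while /ʈ/ (voiceless retroflex stop) alone is [−distributed]. Removing any other segment would not leave a single-feature class that excludes it.

ʈ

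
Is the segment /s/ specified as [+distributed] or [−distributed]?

[−distributed]

/s/ is the voiceless alveolar fricative. The feature [distributed] marks segments coronal with a long constriction (laminal); /s/ lacks this property, so it is [−distributed].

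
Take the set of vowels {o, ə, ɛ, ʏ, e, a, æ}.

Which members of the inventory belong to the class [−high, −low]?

The [−high] segments are /o, ə, ɛ, e, a, æ/.
Among these, [−low] leaves /o, ə, ɛ, e/.

o, ə, ɛ, e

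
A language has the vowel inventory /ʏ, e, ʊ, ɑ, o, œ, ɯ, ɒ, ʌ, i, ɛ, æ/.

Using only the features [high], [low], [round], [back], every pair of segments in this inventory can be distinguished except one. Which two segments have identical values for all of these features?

e, ɛ

Both /e/ and /ɛ/ are [−high], [−low], [−round], [−back]. Since the list omits [tense] — which does distinguish the mid front unrounded tense vowel from the mid front unrounded lax vowel — this pair collapses; all other pairs remain distinct.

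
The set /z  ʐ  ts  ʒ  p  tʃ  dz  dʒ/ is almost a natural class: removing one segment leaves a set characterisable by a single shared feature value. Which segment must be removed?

The remaining segments after removing /p/ share [+strident]; /p/ (voiceless bilabial stop) is [−strident]. For every other candidate removal, the leftover set fails to share any single feature value that the removed segment lacks.

p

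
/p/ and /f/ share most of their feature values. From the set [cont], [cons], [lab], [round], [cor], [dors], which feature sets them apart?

/p/ (voiceless bilabial stop) and /f/ (voiceless labiodental fricative) agree on [+consonantal], [+labial], [−round], [−coronal], [−dorsal]. They differ on [continuant] (/p/ [−], /f/ [+]).

[continuant]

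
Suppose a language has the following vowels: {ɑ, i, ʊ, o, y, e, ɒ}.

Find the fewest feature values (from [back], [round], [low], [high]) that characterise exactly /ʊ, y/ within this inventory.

[+high, +round]

Every target segment is [+high], [+round]; each remaining inventory member fails at least one of these. Each conjunct is needed — [+round] alone would also admit /o, ɒ/; [+high] alone would also admit /i/ — and no other single listed feature has exactly this extension, so two is the minimum.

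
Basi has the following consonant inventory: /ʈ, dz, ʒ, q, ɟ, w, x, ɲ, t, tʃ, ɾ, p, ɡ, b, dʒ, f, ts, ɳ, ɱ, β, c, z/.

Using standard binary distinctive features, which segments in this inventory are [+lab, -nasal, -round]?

Eliminate segments failing any feature: /ʈ, dz, ʒ, q, ɟ, x, ɲ, t, tʃ, ɾ, ɡ, dʒ, ts, ɳ, c, z/ are [-labial]; /w/ is [+round]; /ɱ/ is [+nasal]. The remaining /p, b, f, β/ satisfy [+labial], [-nasal], [-round].

p, b, f, β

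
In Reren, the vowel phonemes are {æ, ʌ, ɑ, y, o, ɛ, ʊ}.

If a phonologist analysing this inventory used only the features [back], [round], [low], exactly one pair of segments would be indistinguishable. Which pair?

o, ʊ

Both /o/ and /ʊ/ are [+back], [+round], [-low]. Since the list omits [high] and [tense] — which do distinguish the mid back rounded tense vowel from the high back rounded lax vowel — this pair collapses; all other pairs remain distinct.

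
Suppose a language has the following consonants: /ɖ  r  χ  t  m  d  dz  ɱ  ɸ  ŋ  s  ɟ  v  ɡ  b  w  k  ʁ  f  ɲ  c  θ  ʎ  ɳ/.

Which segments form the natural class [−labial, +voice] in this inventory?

Among the inventory, the [−labial] segments are /ɖ, r, χ, t, d, dz, ŋ, s, ɟ, ɡ, k, ʁ, ɲ, c, θ, ʎ, ɳ/.
Within that set, [+voice] leaves /ɖ, r, d, dz, ŋ, ɟ, ɡ, ʁ, ɲ, ʎ, ɳ/.

ɖ, r, d, dz, ŋ, ɟ, ɡ, ʁ, ɲ, ʎ, ɳ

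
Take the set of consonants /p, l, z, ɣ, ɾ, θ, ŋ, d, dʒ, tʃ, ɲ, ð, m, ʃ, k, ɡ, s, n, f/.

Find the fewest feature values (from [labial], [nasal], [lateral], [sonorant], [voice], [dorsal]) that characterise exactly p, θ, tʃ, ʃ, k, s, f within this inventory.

/p, θ, tʃ, ʃ, k, s, f/ are exactly the [−voice] segments in the inventory, so a single feature suffices.

[−voice]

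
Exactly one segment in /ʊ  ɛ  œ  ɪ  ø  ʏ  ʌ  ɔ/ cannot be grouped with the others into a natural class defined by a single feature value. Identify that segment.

The remaining segments after removing /ø/ share [−tense]; /ø/ (mid front rounded tense vowel) is [+tense]. For every other candidate removal, the leftover set fails to share any single feature value that the removed segment lacks.

ø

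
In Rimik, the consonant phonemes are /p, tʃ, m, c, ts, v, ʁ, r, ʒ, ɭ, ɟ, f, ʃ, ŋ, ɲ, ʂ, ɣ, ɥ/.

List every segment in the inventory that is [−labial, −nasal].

Checking each segment against [−labial], [−nasal]: /tʃ/ (voiceless postalveolar affricate), /c/ (voiceless palatal stop), /ts/ (voiceless alveolar affricate), /ʁ/ (voiced uvular fricative), /r/ (alveolar trill), /ʒ/ (voiced postalveolar fricative), among others, satisfy every feature; every other segment in the inventory fails at least one.

tʃ, c, ts, ʁ, r, ʒ, ɭ, ɟ, ʃ, ʂ, ɣ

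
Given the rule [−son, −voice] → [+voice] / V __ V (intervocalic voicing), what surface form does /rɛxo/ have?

Only /x/ occurs between two vowels (/ɛ/ __ /o/) and matches the structural description. It is a voiceless velar fricative, so [−son, −voice] holds; changing it to [+voice] with all other features held fixed yields /ɣ/ (voiced velar fricative). No other segment meets both the structural description and the environment, so the output is [rɛɣo].

[rɛɣo]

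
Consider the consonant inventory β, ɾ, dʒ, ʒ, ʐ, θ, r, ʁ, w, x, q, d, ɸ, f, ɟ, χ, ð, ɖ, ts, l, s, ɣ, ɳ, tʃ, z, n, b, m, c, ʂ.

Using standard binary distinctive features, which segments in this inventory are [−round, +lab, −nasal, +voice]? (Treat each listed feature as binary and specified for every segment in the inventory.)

β, b

Eliminate segments failing any feature: /ɾ, dʒ, ʒ, ʐ, θ, r, ʁ, x, q, d, ɟ, χ, ð, ɖ, ts, l, s, ɣ, ɳ, tʃ, z, n, c, ʂ/ are [−labial]; /w/ is [+round]; /ɸ, f/ are [−voice]; /m/ is [+nasal]. The remaining /β, b/ satisfy [−round], [+labial], [−nasal], [+voice].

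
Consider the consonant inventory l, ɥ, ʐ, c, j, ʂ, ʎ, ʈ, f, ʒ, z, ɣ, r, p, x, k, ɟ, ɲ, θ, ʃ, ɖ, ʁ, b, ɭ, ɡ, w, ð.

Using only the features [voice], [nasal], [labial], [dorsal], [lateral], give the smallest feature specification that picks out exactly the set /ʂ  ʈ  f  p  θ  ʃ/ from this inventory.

[−voice, −dorsal]

The class [−voice], [−dorsal] has exactly /ʂ, ʈ, f, p, θ, ʃ/ as its extension in this inventory. No smaller conjunction from the listed features achieves this: [−dorsal] alone would also admit /l, ʐ, ʒ, z, …/; [−voice] alone would also admit /c, x, k/; and checking the remaining single features turns up none with this extension.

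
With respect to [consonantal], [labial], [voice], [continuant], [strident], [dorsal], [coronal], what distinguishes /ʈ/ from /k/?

/ʈ/ (voiceless retroflex stop) and /k/ (voiceless velar stop) agree on [+consonantal], [−labial], [−voice], [−continuant], [−strident]. They differ on [coronal] (/ʈ/ [+], /k/ [−]), [dorsal] (/ʈ/ [−], /k/ [+]).

[coronal], [dorsal]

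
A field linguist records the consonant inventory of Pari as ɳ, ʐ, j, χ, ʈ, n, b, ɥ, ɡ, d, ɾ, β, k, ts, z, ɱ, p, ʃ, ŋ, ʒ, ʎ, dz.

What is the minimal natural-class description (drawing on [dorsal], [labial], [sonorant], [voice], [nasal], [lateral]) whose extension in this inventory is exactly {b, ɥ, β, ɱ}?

[+voice, +labial]

Every target segment is [+voice], [+labial]; each remaining inventory member fails at least one of these. Each conjunct is needed — [+labial] alone would also admit /p/; [+voice] alone would also admit /ɳ, ʐ, j, n, …/ — and no other single listed feature has exactly this extension, so two is the minimum.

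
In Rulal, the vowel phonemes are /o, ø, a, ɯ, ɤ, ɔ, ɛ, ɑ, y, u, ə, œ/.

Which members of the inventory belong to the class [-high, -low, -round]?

Eliminate segments failing any feature: /o, ø, ɔ, œ/ are [+round]; /a, ɑ/ are [+low]; /ɯ, y, u/ are [+high]. The remaining /ɤ, ɛ, ə/ satisfy [-high], [-low], [-round].

ɤ, ɛ, ə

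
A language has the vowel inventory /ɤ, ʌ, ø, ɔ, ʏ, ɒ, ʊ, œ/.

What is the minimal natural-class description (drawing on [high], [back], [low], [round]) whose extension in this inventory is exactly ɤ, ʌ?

[−round]

/ɤ, ʌ/ are exactly the [−round] segments in the inventory, so a single feature suffices.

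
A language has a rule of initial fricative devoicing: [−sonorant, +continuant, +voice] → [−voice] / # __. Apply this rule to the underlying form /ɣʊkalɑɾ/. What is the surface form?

The only segment in the rule's environment that also matches [−sonorant, +continuant, +voice] is /ɣ/. Applying [−voice] turns the voiced velar fricative into /x/ (voiceless velar fricative), giving [xʊkalɑɾ].

[xʊkalɑɾ]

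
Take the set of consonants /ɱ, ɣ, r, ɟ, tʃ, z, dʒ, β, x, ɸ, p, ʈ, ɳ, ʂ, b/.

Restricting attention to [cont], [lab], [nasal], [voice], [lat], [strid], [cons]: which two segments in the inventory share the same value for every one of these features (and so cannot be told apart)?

r, ɣ

Both /r/ and /ɣ/ are [+continuant], [-labial], [-nasal], [+voice], [-lateral], [-strident], [+consonantal]. Since the list omits [sonorant], [coronal] and [dorsal] — which do distinguish the alveolar trill from the voiced velar fricative — this pair collapses; all other pairs remain distinct.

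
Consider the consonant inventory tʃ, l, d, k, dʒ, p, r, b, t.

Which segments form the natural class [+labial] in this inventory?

The [+labial] segments here are /p, b/; the remaining /tʃ, l, d, k, dʒ, r, t/ are [-labial].

p, b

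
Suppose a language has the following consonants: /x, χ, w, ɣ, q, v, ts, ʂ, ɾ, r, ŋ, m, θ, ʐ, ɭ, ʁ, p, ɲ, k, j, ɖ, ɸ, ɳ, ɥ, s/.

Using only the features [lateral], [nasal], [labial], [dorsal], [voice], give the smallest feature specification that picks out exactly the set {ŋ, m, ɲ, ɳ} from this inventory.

[+nasal]

/ŋ, m, ɲ, ɳ/ are exactly the [+nasal] segments in the inventory, so a single feature suffices.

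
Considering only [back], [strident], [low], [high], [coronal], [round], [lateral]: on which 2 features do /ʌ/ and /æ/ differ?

/ʌ/ is the mid back unrounded lax vowel and /æ/ is the low front unrounded vowel. Both are [−strident], [−high], [−coronal], [−round], [−lateral]. /ʌ/ is [−low] while /æ/ is [+low]; /ʌ/ is [+back] while /æ/ is [−back], so the distinguishing features are [low], [back].

[low], [back]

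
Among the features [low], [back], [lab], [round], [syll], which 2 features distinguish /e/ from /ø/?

[labial], [round]

/e/ is the mid front unrounded tense vowel and /ø/ is the mid front rounded tense vowel. Both are [−low], [−back], [+syllabic]. /e/ is [−labial] while /ø/ is [+labial]; /e/ is [−round] while /ø/ is [+round], so the distinguishing features are [labial], [round].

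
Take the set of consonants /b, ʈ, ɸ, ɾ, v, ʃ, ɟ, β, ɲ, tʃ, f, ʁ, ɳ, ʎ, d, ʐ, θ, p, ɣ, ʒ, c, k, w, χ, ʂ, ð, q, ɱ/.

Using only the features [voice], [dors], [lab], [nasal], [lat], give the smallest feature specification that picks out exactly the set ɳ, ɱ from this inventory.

[+nasal, −dors]

Every target segment is [+nasal], [−dorsal]; each remaining inventory member fails at least one of these. Each conjunct is needed — [−dorsal] alone would also admit /b, ʈ, ɸ, ɾ, …/; [+nasal] alone would also admit /ɲ/ — and no other single listed feature has exactly this extension, so two is the minimum.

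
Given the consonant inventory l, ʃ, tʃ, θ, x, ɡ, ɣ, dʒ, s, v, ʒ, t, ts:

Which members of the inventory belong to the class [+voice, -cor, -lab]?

Checking each segment against [+voice], [-coronal], [-labial]: /ɡ/ (voiced velar stop), /ɣ/ (voiced velar fricative) satisfy every feature; every other segment in the inventory fails at least one.

ɡ, ɣ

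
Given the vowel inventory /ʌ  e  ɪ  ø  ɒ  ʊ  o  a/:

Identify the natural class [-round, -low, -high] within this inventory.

ʌ, e

First, the [-round] segments are /ʌ, e, ɪ, a/.
Within that set, [-low] gives /ʌ, e, ɪ/.
Within that set, [-high] leaves /ʌ, e/.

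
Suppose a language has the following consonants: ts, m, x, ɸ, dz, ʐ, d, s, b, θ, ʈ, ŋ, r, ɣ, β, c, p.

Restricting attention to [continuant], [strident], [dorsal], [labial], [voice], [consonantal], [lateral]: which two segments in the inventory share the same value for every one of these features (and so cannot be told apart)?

b, m

/b/ (voiced bilabial stop) and /m/ (bilabial nasal) are both [-continuant], [-strident], [-dorsal], [+labial], [+voice], [+consonantal], [-lateral], so none of the listed features separates them. (They do differ in [sonorant] and [nasal], which are not among the given features.) Every other pair in the inventory differs on at least one listed feature.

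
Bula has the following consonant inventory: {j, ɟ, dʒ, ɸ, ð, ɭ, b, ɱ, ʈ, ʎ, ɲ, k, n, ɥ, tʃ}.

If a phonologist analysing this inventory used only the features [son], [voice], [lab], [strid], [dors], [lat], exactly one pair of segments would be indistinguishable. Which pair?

On the given features, /ɲ/ and /j/ have an identical profile: [+sonorant], [+voice], [−labial], [−strident], [+dorsal], [−lateral]. No other two segments in the inventory coincide on all 6 features. (They do differ in [nasal] and [continuant], which are not among the given features.)

ɲ, j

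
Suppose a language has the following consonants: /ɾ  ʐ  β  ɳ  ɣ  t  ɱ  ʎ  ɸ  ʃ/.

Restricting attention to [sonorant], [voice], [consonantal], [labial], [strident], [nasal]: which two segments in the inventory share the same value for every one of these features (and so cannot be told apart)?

ʎ, ɾ

On the given features, /ʎ/ and /ɾ/ have an identical profile: [+sonorant], [+voice], [+consonantal], [−labial], [−strident], [−nasal]. No other two segments in the inventory coincide on all 6 features. (They do differ in [lateral] and [dorsal], which are not among the given features.)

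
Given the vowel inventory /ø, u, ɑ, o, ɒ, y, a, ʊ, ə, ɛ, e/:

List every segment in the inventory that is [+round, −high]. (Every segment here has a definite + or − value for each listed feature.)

ø, o, ɒ

Eliminate segments failing any feature: /u, y, ʊ/ are [+high]; /ɑ, a, ə, ɛ, e/ are [−round]. The remaining /ø, o, ɒ/ satisfy [+round], [−high].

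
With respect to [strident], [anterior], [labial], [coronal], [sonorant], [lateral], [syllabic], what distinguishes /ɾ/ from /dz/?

/ɾ/ (alveolar tap) and /dz/ (voiced alveolar affricate) agree on [+anterior], [−labial], [+coronal], [−lateral], [−syllabic]. They differ on [sonorant] (/ɾ/ [+], /dz/ [−]), [strident] (/ɾ/ [−], /dz/ [+]).

[sonorant], [strident]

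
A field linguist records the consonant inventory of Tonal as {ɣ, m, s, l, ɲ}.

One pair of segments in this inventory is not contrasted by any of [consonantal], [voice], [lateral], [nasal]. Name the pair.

On the given features, /m/ and /ɲ/ have an identical profile: [+consonantal], [+voice], [-lateral], [+nasal]. No other two segments in the inventory coincide on all 4 features. (They do differ in [labial] and [dorsal], which are not among the given features.)

m, ɲ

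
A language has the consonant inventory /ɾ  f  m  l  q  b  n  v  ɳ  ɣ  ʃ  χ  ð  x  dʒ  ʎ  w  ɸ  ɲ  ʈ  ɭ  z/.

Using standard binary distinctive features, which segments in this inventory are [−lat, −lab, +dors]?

Checking each segment against [−lateral], [−labial], [+dorsal]: /q/ (voiceless uvular stop), /ɣ/ (voiced velar fricative), /χ/ (voiceless uvular fricative), /x/ (voiceless velar fricative), /ɲ/ (palatal nasal) satisfy every feature; every other segment in the inventory fails at least one.

q, ɣ, χ, x, ɲ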